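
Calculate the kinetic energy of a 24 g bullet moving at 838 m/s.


E = 0.5*m*v^2 = 0.5*0.024*838^2 = 8427 J

8427 J


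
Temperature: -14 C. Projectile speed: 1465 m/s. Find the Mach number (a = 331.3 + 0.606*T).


a = 331.3 + 0.606*(-14) = 322.816 m/s
M = v/a = 1465/322.816 = 4.538

4.538


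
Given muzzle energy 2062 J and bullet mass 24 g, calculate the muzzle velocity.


v = sqrt(2*E/m) = sqrt(2*2062/0.024) = 414.5 m/s

414.5 m/s


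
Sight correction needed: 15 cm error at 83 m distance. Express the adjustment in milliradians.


1 mrad subtends 1 cm per 10 m of range, so adj = error_cm / (dist_m / 10) = 15 / (83/10) = 1.807 mrad

1.807 mrad


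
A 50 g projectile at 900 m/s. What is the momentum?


p = m*v = 0.05*900 = 45 kg·m/s

45 kg·m/s


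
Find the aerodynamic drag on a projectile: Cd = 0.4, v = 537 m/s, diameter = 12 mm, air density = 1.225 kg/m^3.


A = pi*(d/2)^2 = pi*(12/2000)^2 = 1.13097e-04 m^2
Fd = 0.5*Cd*rho*A*v^2 = 0.5*0.4*1.225*1.13097e-04*537^2 = 7.99 N

7.99 N


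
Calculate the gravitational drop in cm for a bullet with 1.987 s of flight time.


drop = 0.5*g*t^2 = 0.5*9.81*1.987^2 = 19.3658 m ≈ 1937 cm

1937 cm


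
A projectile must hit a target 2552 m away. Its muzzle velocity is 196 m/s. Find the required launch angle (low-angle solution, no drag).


sin(2*theta) = R*g/v0^2 = 2552*9.81/196^2 = 0.651685, theta = arcsin(0.651685)/2 = 20.33°

20.33 degrees


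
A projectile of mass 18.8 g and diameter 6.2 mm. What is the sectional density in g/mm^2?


SD = m/d^2 = 18.8/6.2^2 = 0.4891 g/mm^2

0.4891 g/mm^2


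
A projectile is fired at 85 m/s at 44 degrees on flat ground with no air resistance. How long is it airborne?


T = 2*v0*sin(theta)/g = 2*85*sin(44°)/9.81 = 12.04 s

12.04 s


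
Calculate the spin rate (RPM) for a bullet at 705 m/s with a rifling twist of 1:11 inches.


twist_m = 11*0.0254 = 0.2794 m
spin = v/twist = 705/0.2794 = 2523.264 rev/s
RPM = spin*60 = 2523.264*60 ≈ 151396 RPM

151396 RPM


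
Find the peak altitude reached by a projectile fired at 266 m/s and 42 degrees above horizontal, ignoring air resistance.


H = (v0*sin(theta))^2 / (2g) = (266*sin(42°))^2 / (2*9.81) = 1615 m

1615 m


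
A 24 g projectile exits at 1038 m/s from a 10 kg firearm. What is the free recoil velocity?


v_recoil = m_p * v_p / m_gun = 0.024 * 1038 / 10 = 2.491 m/s

2.491 m/s


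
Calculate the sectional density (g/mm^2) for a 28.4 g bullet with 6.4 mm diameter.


SD = m/d^2 = 28.4/6.4^2 = 0.6934 g/mm^2

0.6934 g/mm^2


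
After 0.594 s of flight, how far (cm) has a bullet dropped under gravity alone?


drop = 0.5*g*t^2 = 0.5*9.81*0.594^2 = 1.73066 m ≈ 173.1 cm

173.1 cm


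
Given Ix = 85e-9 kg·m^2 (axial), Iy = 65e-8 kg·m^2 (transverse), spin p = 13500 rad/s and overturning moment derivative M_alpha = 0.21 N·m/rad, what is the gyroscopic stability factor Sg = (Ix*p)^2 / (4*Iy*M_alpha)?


Sg = Ix^2 * p^2 / (4 * Iy * M_alpha) = (85e-9)^2 * 13500^2 / (4 * 65e-8 * 0.21) = 2.412

2.412


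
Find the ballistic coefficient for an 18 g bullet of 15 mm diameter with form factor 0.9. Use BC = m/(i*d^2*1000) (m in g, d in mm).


BC = m/(i*d^2*1000) = 18/(0.9 * 15^2 * 1000) = 8.889e-05

8.889e-05


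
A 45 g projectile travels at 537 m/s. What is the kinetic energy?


E = 0.5*m*v^2 = 0.5*0.045*537^2 = 6488 J

6488 J


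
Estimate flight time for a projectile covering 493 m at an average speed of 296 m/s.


t = d/v = 493/296 = 1.666 s

1.666 s


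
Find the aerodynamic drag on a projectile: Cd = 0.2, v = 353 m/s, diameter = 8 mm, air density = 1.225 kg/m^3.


A = pi*(d/2)^2 = pi*(8/2000)^2 = 5.02655e-05 m^2
Fd = 0.5*Cd*rho*A*v^2 = 0.5*0.2*1.225*5.02655e-05*353^2 = 0.7673 N

0.7673 N


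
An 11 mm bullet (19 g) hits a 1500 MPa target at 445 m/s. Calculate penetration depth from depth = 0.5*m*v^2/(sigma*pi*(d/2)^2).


A = pi*(d/2)^2 = pi*(11/2)^2 = 95.0332 mm^2
E = 0.5*m*v^2 = 0.5*0.019*445^2 = 1881.24 J
depth = E/(sigma*A) = 1881.24 J / (1500 MPa * 95.0332 mm^2) = 1881.24/(1500 * 95.0332) m = 0.0131971 m ≈ 13.2 mm

13.2 mm


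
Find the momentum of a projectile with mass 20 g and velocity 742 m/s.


p = m*v = 0.02*742 = 14.84 kg·m/s

14.84 kg·m/s


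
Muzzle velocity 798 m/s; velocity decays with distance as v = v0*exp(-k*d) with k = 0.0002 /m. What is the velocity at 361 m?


v = v0*exp(-k*d) = 798*exp(-0.0002*361) = 742.4 m/s

742.4 m/s


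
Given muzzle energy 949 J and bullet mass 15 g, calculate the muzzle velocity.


v = sqrt(2*E/m) = sqrt(2*949/0.015) = 355.7 m/s

355.7 m/s


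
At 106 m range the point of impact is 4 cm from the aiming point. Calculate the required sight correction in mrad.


1 mrad subtends 1 cm per 10 m of range, so adj = error_cm / (dist_m / 10) = 4 / (106/10) = 0.3774 mrad

0.3774 mrad


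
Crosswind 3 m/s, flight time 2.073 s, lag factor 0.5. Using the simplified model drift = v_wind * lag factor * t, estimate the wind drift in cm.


drift = v_wind * lag * t = 3 * 0.5 * 2.073 = 3.1095 m ≈ 310.9 cm

310.9 cm


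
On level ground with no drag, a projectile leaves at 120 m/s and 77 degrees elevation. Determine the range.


R = v0^2 * sin(2*theta) / g = 120^2 * sin(2*77°) / 9.81 = 643.5 m

643.5 m


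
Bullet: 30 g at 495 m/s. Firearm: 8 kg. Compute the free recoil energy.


v_r = m_p*v_p/m_gun = 0.03*495/8 = 1.85625 m/s, E_r = 0.5*m_gun*v_r^2 = 0.5*8*1.85625^2 = 13.78 J

13.78 J


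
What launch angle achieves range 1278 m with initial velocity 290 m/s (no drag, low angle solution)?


sin(2*theta) = R*g/v0^2 = 1278*9.81/290^2 = 0.149075, theta = arcsin(0.149075)/2 = 4.287°

4.287 degrees


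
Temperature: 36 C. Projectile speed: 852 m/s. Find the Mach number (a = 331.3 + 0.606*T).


a = 331.3 + 0.606*(36) = 353.116 m/s
M = v/a = 852/353.116 = 2.413

2.413


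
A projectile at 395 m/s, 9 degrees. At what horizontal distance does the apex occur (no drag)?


R = v0^2*sin(2*theta)/g = 395^2*sin(2*9°)/9.81 = 4914.82 m
apex_dist = R/2 = 4914.82/2 = 2457 m

2457 m


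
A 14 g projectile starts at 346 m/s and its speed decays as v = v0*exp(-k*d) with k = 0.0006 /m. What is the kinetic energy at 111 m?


v = v0*exp(-k*d) = 346*exp(-0.0006*111) = 323.707 m/s
E = 0.5*m*v^2 = 0.5*0.014*323.707^2 = 733.5 J

733.5 J


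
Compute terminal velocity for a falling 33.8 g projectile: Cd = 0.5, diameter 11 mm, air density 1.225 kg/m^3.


A = pi*(d/2)^2 = pi*(11/2000)^2 = 9.50332e-05 m^2
vt = sqrt(2mg/(Cd*rho*A)) = sqrt(2*0.0338*9.81/(0.5 * 1.225 * 9.50332e-05)) = 106.7 m/s

106.7 m/s


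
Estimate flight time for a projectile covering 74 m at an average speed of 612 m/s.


t = d/v = 74/612 = 0.1209 s

0.1209 s


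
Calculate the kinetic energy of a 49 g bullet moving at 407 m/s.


E = 0.5*m*v^2 = 0.5*0.049*407^2 = 4058 J

4058 J


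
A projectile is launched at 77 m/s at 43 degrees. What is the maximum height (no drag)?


H = (v0*sin(theta))^2 / (2g) = (77*sin(43°))^2 / (2*9.81) = 140.6 m

140.6 m


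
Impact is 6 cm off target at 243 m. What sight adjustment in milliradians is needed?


1 mrad subtends 1 cm per 10 m of range, so adj = error_cm / (dist_m / 10) = 6 / (243/10) = 0.2469 mrad

0.2469 mrad


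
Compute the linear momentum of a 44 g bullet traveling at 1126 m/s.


p = m*v = 0.044*1126 = 49.54 kg·m/s

49.54 kg·m/s


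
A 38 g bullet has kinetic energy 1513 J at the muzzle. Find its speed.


v = sqrt(2*E/m) = sqrt(2*1513/0.038) = 282.2 m/s

282.2 m/s


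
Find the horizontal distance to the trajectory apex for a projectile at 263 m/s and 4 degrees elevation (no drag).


R = v0^2*sin(2*theta)/g = 263^2*sin(2*4°)/9.81 = 981.291 m
apex_dist = R/2 = 981.291/2 = 490.6 m

490.6 m


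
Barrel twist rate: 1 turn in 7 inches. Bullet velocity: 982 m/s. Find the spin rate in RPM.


twist_m = 7*0.0254 = 0.1778 m
spin = v/twist = 982/0.1778 = 5523.06 rev/s
RPM = spin*60 = 5523.06*60 ≈ 331384 RPM

331384 RPM


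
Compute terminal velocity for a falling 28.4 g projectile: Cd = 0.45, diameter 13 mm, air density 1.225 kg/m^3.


A = pi*(d/2)^2 = pi*(13/2000)^2 = 1.32732e-04 m^2
vt = sqrt(2mg/(Cd*rho*A)) = sqrt(2*0.0284*9.81/(0.45 * 1.225 * 1.32732e-04)) = 87.27 m/s

87.27 m/s


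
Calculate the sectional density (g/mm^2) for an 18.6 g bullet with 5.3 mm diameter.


SD = m/d^2 = 18.6/5.3^2 = 0.6622 g/mm^2

0.6622 g/mm^2


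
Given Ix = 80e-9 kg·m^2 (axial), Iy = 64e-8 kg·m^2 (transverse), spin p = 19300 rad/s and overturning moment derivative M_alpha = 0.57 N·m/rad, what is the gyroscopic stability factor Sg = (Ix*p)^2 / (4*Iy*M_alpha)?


Sg = Ix^2 * p^2 / (4 * Iy * M_alpha) = (80e-9)^2 * 19300^2 / (4 * 64e-8 * 0.57) = 1.634

1.634


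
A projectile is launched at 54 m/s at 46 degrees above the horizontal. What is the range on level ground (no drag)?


R = v0^2 * sin(2*theta) / g = 54^2 * sin(2*46°) / 9.81 = 297.1 m

297.1 m


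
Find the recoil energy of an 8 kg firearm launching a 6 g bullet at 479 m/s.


v_r = m_p*v_p/m_gun = 0.006*479/8 = 0.35925 m/s, E_r = 0.5*m_gun*v_r^2 = 0.5*8*0.35925^2 = 0.5162 J

0.5162 J


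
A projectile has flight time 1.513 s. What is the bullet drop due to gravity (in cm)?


drop = 0.5*g*t^2 = 0.5*9.81*1.513^2 = 11.2284 m ≈ 1123 cm

1123 cm


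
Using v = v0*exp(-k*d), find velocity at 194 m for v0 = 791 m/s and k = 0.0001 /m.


v = v0*exp(-k*d) = 791*exp(-0.0001*194) = 775.8 m/s

775.8 m/s


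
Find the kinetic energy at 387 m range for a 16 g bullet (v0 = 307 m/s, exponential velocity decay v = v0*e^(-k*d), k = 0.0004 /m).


v = v0*exp(-k*d) = 307*exp(-0.0004*387) = 262.972 m/s
E = 0.5*m*v^2 = 0.5*0.016*262.972^2 = 553.2 J

553.2 J


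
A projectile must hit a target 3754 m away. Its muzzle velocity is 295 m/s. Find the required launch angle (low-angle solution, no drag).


sin(2*theta) = R*g/v0^2 = 3754*9.81/295^2 = 0.423174, theta = arcsin(0.423174)/2 = 12.52°

12.52 degrees


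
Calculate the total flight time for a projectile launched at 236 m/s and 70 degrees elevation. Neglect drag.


T = 2*v0*sin(theta)/g = 2*236*sin(70°)/9.81 = 45.21 s

45.21 s


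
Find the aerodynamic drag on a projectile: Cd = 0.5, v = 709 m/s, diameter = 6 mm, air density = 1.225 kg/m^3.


A = pi*(d/2)^2 = pi*(6/2000)^2 = 2.82743e-05 m^2
Fd = 0.5*Cd*rho*A*v^2 = 0.5*0.5*1.225*2.82743e-05*709^2 = 4.353 N

4.353 N


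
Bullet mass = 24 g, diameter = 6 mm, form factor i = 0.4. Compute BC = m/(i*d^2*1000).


BC = m/(i*d^2*1000) = 24/(0.4 * 6^2 * 1000) = 0.001667

0.001667


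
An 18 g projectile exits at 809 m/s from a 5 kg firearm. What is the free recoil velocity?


v_recoil = m_p * v_p / m_gun = 0.018 * 809 / 5 = 2.912 m/s

2.912 m/s


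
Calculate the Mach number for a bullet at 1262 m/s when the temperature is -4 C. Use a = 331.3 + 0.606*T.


a = 331.3 + 0.606*(-4) = 328.876 m/s
M = v/a = 1262/328.876 = 3.837

3.837


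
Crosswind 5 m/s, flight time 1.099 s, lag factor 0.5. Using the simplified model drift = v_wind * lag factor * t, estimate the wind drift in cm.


drift = v_wind * lag * t = 5 * 0.5 * 1.099 = 2.7475 m ≈ 274.8 cm

274.8 cm


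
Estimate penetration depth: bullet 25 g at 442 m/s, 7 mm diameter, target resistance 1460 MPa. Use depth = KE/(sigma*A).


A = pi*(d/2)^2 = pi*(7/2)^2 = 38.4845 mm^2
E = 0.5*m*v^2 = 0.5*0.025*442^2 = 2442.05 J
depth = E/(sigma*A) = 2442.05 J / (1460 MPa * 38.4845 mm^2) = 2442.05/(1460 * 38.4845) m = 0.0434626 m ≈ 43.46 mm

43.46 mm


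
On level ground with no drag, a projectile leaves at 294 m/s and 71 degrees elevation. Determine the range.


R = v0^2 * sin(2*theta) / g = 294^2 * sin(2*71°) / 9.81 = 5425 m

5425 m


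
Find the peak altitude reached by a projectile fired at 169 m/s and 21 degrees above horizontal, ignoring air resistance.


H = (v0*sin(theta))^2 / (2g) = (169*sin(21°))^2 / (2*9.81) = 187 m

187 m


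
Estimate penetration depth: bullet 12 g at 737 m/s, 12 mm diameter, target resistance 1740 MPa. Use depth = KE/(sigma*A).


A = pi*(d/2)^2 = pi*(12/2)^2 = 113.097 mm^2
E = 0.5*m*v^2 = 0.5*0.012*737^2 = 3259.01 J
depth = E/(sigma*A) = 3259.01 J / (1740 MPa * 113.097 mm^2) = 3259.01/(1740 * 113.097) m = 0.0165609 m ≈ 16.56 mm

16.56 mm


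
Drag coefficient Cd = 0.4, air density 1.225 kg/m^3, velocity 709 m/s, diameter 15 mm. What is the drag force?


A = pi*(d/2)^2 = pi*(15/2000)^2 = 1.76715e-04 m^2
Fd = 0.5*Cd*rho*A*v^2 = 0.5*0.4*1.225*1.76715e-04*709^2 = 21.76 N

21.76 N


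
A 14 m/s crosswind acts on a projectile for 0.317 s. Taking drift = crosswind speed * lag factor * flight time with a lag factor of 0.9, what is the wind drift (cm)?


drift = v_wind * lag * t = 14 * 0.9 * 0.317 = 3.9942 m ≈ 399.4 cm

399.4 cm


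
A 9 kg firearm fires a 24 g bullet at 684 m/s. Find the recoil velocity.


v_recoil = m_p * v_p / m_gun = 0.024 * 684 / 9 = 1.824 m/s

1.824 m/s


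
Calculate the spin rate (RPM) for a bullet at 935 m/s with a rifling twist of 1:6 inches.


twist_m = 6*0.0254 = 0.1524 m
spin = v/twist = 935/0.1524 = 6135.171 rev/s
RPM = spin*60 = 6135.171*60 ≈ 368110 RPM

368110 RPM


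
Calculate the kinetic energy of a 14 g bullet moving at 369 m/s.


E = 0.5*m*v^2 = 0.5*0.014*369^2 = 953.1 J

953.1 J


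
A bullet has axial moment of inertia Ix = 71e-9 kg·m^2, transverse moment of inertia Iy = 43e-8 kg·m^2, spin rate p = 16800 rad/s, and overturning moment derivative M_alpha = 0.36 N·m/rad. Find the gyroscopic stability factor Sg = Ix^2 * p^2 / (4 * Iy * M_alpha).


Sg = Ix^2 * p^2 / (4 * Iy * M_alpha) = (71e-9)^2 * 16800^2 / (4 * 43e-8 * 0.36) = 2.298

2.298


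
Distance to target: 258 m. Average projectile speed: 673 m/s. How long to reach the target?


t = d/v = 258/673 = 0.3834 s

0.3834 s


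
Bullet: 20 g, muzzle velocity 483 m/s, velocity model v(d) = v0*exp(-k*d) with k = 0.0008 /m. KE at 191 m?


v = v0*exp(-k*d) = 483*exp(-0.0008*191) = 414.56 m/s
E = 0.5*m*v^2 = 0.5*0.02*414.56^2 = 1719 J

1719 J


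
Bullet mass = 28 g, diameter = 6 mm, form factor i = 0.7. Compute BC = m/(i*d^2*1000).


BC = m/(i*d^2*1000) = 28/(0.7 * 6^2 * 1000) = 0.001111

0.001111


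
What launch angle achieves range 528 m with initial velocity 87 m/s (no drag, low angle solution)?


sin(2*theta) = R*g/v0^2 = 528*9.81/87^2 = 0.684328, theta = arcsin(0.684328)/2 = 21.59°

21.59 degrees


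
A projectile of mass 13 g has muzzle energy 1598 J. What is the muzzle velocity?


v = sqrt(2*E/m) = sqrt(2*1598/0.013) = 495.8 m/s

495.8 m/s


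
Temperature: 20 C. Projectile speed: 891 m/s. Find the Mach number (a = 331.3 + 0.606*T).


a = 331.3 + 0.606*(20) = 343.42 m/s
M = v/a = 891/343.42 = 2.594

2.594


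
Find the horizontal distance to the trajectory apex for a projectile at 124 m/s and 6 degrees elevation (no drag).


R = v0^2*sin(2*theta)/g = 124^2*sin(2*6°)/9.81 = 325.877 m
apex_dist = R/2 = 325.877/2 = 162.9 m

162.9 m


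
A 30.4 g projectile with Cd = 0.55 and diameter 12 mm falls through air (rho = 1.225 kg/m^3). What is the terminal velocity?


A = pi*(d/2)^2 = pi*(12/2000)^2 = 1.13097e-04 m^2
vt = sqrt(2mg/(Cd*rho*A)) = sqrt(2*0.0304*9.81/(0.55 * 1.225 * 1.13097e-04)) = 88.47 m/s

88.47 m/s


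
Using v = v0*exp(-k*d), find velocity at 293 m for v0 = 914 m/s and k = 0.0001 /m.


v = v0*exp(-k*d) = 914*exp(-0.0001*293) = 887.6 m/s

887.6 m/s


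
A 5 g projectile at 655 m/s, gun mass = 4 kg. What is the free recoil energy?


v_r = m_p*v_p/m_gun = 0.005*655/4 = 0.81875 m/s, E_r = 0.5*m_gun*v_r^2 = 0.5*4*0.81875^2 = 1.341 J

1.341 J


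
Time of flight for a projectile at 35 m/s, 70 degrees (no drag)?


T = 2*v0*sin(theta)/g = 2*35*sin(70°)/9.81 = 6.705 s

6.705 s


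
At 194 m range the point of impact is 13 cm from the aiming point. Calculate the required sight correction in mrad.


1 mrad subtends 1 cm per 10 m of range, so adj = error_cm / (dist_m / 10) = 13 / (194/10) = 0.6701 mrad

0.6701 mrad


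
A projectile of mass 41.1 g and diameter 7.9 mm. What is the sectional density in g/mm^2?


SD = m/d^2 = 41.1/7.9^2 = 0.6585 g/mm^2

0.6585 g/mm^2


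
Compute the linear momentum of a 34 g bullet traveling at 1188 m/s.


p = m*v = 0.034*1188 = 40.39 kg·m/s

40.39 kg·m/s


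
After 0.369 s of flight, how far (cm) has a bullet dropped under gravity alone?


drop = 0.5*g*t^2 = 0.5*9.81*0.369^2 = 0.66787 m ≈ 66.79 cm

66.79 cm


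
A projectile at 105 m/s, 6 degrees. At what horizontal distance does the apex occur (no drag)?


R = v0^2*sin(2*theta)/g = 105^2*sin(2*6°)/9.81 = 233.662 m
apex_dist = R/2 = 233.662/2 = 116.8 m

116.8 m


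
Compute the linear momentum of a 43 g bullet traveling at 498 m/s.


p = m*v = 0.043*498 = 21.41 kg·m/s

21.41 kg·m/s


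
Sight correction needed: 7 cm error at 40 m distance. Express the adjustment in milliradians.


1 mrad subtends 1 cm per 10 m of range, so adj = error_cm / (dist_m / 10) = 7 / (40/10) = 1.75 mrad

1.75 mrad


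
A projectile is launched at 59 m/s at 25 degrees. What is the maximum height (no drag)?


H = (v0*sin(theta))^2 / (2g) = (59*sin(25°))^2 / (2*9.81) = 31.69 m

31.69 m


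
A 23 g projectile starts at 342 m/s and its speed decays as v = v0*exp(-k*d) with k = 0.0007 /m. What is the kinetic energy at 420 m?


v = v0*exp(-k*d) = 342*exp(-0.0007*420) = 254.885 m/s
E = 0.5*m*v^2 = 0.5*0.023*254.885^2 = 747.1 J

747.1 J


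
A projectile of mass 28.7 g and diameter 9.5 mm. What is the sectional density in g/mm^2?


SD = m/d^2 = 28.7/9.5^2 = 0.318 g/mm^2

0.318 g/mm^2


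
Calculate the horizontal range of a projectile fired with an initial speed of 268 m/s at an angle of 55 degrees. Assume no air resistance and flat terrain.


R = v0^2 * sin(2*theta) / g = 268^2 * sin(2*55°) / 9.81 = 6880 m

6880 m


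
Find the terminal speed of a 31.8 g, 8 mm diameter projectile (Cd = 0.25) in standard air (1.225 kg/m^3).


A = pi*(d/2)^2 = pi*(8/2000)^2 = 5.02655e-05 m^2
vt = sqrt(2mg/(Cd*rho*A)) = sqrt(2*0.0318*9.81/(0.25 * 1.225 * 5.02655e-05)) = 201.3 m/s

201.3 m/s


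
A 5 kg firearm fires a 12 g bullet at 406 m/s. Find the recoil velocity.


v_recoil = m_p * v_p / m_gun = 0.012 * 406 / 5 = 0.9744 m/s

0.9744 m/s


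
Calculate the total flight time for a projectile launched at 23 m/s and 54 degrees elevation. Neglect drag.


T = 2*v0*sin(theta)/g = 2*23*sin(54°)/9.81 = 3.794 s

3.794 s


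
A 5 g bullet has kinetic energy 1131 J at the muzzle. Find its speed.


v = sqrt(2*E/m) = sqrt(2*1131/0.005) = 672.6 m/s

672.6 m/s


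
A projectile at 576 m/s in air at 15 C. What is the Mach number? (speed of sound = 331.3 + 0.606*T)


a = 331.3 + 0.606*(15) = 340.39 m/s
M = v/a = 576/340.39 = 1.692

1.692


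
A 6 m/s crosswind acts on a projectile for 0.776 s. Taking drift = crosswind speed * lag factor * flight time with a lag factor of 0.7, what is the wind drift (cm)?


drift = v_wind * lag * t = 6 * 0.7 * 0.776 = 3.2592 m ≈ 325.9 cm

325.9 cm


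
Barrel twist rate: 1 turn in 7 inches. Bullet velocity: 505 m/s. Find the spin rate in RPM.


twist_m = 7*0.0254 = 0.1778 m
spin = v/twist = 505/0.1778 = 2840.27 rev/s
RPM = spin*60 = 2840.27*60 ≈ 170416 RPM

170416 RPM


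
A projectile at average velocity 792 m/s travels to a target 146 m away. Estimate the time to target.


t = d/v = 146/792 = 0.1843 s

0.1843 s


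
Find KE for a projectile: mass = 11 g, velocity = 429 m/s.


E = 0.5*m*v^2 = 0.5*0.011*429^2 = 1012 J

1012 J


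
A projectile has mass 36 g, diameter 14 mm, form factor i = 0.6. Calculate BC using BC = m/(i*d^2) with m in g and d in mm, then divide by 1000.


BC = m/(i*d^2*1000) = 36/(0.6 * 14^2 * 1000) = 0.0003061

0.0003061


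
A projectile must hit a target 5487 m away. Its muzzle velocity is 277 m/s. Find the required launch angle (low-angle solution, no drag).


sin(2*theta) = R*g/v0^2 = 5487*9.81/277^2 = 0.701527, theta = arcsin(0.701527)/2 = 22.27°

22.27 degrees


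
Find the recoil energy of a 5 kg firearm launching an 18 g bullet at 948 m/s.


v_r = m_p*v_p/m_gun = 0.018*948/5 = 3.4128 m/s, E_r = 0.5*m_gun*v_r^2 = 0.5*5*3.4128^2 = 29.12 J

29.12 J


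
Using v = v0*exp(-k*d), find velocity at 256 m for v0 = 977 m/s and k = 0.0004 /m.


v = v0*exp(-k*d) = 977*exp(-0.0004*256) = 881.9 m/s

881.9 m/s


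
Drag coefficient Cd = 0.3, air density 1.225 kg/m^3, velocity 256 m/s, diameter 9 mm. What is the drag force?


A = pi*(d/2)^2 = pi*(9/2000)^2 = 6.36173e-05 m^2
Fd = 0.5*Cd*rho*A*v^2 = 0.5*0.3*1.225*6.36173e-05*256^2 = 0.7661 N

0.7661 N


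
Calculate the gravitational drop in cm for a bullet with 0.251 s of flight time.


drop = 0.5*g*t^2 = 0.5*9.81*0.251^2 = 0.30902 m ≈ 30.9 cm

30.9 cm


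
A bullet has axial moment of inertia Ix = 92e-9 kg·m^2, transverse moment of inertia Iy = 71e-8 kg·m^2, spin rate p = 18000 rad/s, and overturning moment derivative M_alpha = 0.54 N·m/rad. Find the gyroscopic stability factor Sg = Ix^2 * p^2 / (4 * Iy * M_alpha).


Sg = Ix^2 * p^2 / (4 * Iy * M_alpha) = (92e-9)^2 * 18000^2 / (4 * 71e-8 * 0.54) = 1.788

1.788


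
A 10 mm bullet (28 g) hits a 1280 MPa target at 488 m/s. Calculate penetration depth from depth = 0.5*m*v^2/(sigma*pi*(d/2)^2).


A = pi*(d/2)^2 = pi*(10/2)^2 = 78.5398 mm^2
E = 0.5*m*v^2 = 0.5*0.028*488^2 = 3334.02 J
depth = E/(sigma*A) = 3334.02 J / (1280 MPa * 78.5398 mm^2) = 3334.02/(1280 * 78.5398) m = 0.0331641 m ≈ 33.16 mm

33.16 mm


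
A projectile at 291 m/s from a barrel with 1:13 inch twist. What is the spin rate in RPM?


twist_m = 13*0.0254 = 0.3302 m
spin = v/twist = 291/0.3302 = 881.2841 rev/s
RPM = spin*60 = 881.2841*60 ≈ 52877 RPM

52877 RPM


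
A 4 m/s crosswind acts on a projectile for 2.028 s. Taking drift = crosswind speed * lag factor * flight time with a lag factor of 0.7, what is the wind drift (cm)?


drift = v_wind * lag * t = 4 * 0.7 * 2.028 = 5.6784 m ≈ 567.8 cm

567.8 cm


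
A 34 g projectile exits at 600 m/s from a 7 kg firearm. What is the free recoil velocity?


v_recoil = m_p * v_p / m_gun = 0.034 * 600 / 7 = 2.914 m/s

2.914 m/s


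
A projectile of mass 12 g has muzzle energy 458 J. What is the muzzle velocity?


v = sqrt(2*E/m) = sqrt(2*458/0.012) = 276.3 m/s

276.3 m/s


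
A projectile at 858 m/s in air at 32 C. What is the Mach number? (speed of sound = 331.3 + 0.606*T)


a = 331.3 + 0.606*(32) = 350.692 m/s
M = v/a = 858/350.692 = 2.447

2.447


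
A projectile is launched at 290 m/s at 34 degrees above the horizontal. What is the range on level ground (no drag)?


R = v0^2 * sin(2*theta) / g = 290^2 * sin(2*34°) / 9.81 = 7949 m

7949 m


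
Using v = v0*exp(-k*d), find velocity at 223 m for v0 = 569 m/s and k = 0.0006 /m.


v = v0*exp(-k*d) = 569*exp(-0.0006*223) = 497.7 m/s

497.7 m/s


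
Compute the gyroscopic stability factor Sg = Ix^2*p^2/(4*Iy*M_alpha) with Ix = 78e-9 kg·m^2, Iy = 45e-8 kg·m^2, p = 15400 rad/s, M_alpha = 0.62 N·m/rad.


Sg = Ix^2 * p^2 / (4 * Iy * M_alpha) = (78e-9)^2 * 15400^2 / (4 * 45e-8 * 0.62) = 1.293

1.293


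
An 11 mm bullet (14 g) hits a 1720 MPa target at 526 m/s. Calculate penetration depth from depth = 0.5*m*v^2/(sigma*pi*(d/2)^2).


A = pi*(d/2)^2 = pi*(11/2)^2 = 95.0332 mm^2
E = 0.5*m*v^2 = 0.5*0.014*526^2 = 1936.73 J
depth = E/(sigma*A) = 1936.73 J / (1720 MPa * 95.0332 mm^2) = 1936.73/(1720 * 95.0332) m = 0.0118486 m ≈ 11.85 mm

11.85 mm


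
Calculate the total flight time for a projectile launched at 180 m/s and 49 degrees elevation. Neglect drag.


T = 2*v0*sin(theta)/g = 2*180*sin(49°)/9.81 = 27.7 s

27.7 s


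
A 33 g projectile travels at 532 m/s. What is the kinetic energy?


E = 0.5*m*v^2 = 0.5*0.033*532^2 = 4670 J

4670 J


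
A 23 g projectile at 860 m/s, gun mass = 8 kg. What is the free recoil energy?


v_r = m_p*v_p/m_gun = 0.023*860/8 = 2.4725 m/s, E_r = 0.5*m_gun*v_r^2 = 0.5*8*2.4725^2 = 24.45 J

24.45 J


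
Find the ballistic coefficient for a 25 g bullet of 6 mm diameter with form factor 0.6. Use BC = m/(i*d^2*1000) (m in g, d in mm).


BC = m/(i*d^2*1000) = 25/(0.6 * 6^2 * 1000) = 0.001157

0.001157


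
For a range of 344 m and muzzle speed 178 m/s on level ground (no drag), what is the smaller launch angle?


sin(2*theta) = R*g/v0^2 = 344*9.81/178^2 = 0.106509, theta = arcsin(0.106509)/2 = 3.057°

3.057 degrees


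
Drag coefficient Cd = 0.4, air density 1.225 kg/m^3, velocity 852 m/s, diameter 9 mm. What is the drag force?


A = pi*(d/2)^2 = pi*(9/2000)^2 = 6.36173e-05 m^2
Fd = 0.5*Cd*rho*A*v^2 = 0.5*0.4*1.225*6.36173e-05*852^2 = 11.31 N

11.31 N


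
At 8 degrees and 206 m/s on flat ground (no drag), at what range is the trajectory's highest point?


R = v0^2*sin(2*theta)/g = 206^2*sin(2*8°)/9.81 = 1192.35 m
apex_dist = R/2 = 1192.35/2 = 596.2 m

596.2 m


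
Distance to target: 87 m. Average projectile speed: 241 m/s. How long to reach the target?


t = d/v = 87/241 = 0.361 s

0.361 s


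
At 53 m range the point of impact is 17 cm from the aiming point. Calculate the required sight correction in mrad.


1 mrad subtends 1 cm per 10 m of range, so adj = error_cm / (dist_m / 10) = 17 / (53/10) = 3.208 mrad

3.208 mrad


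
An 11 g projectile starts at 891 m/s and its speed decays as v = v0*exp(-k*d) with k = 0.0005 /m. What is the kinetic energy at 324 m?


v = v0*exp(-k*d) = 891*exp(-0.0005*324) = 757.743 m/s
E = 0.5*m*v^2 = 0.5*0.011*757.743^2 = 3158 J

3158 J


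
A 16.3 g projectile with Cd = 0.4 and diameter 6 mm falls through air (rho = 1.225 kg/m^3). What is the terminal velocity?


A = pi*(d/2)^2 = pi*(6/2000)^2 = 2.82743e-05 m^2
vt = sqrt(2mg/(Cd*rho*A)) = sqrt(2*0.0163*9.81/(0.4 * 1.225 * 2.82743e-05)) = 151.9 m/s

151.9 m/s


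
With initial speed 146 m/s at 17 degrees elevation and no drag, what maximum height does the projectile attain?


H = (v0*sin(theta))^2 / (2g) = (146*sin(17°))^2 / (2*9.81) = 92.87 m

92.87 m


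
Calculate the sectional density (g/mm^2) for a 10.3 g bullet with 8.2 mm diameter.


SD = m/d^2 = 10.3/8.2^2 = 0.1532 g/mm^2

0.1532 g/mm^2


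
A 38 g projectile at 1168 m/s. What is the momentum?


p = m*v = 0.038*1168 = 44.38 kg·m/s

44.38 kg·m/s


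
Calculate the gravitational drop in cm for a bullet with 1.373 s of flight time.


drop = 0.5*g*t^2 = 0.5*9.81*1.373^2 = 9.24656 m ≈ 924.7 cm

924.7 cm


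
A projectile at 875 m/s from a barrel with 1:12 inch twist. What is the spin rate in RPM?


twist_m = 12*0.0254 = 0.3048 m
spin = v/twist = 875/0.3048 = 2870.735 rev/s
RPM = spin*60 = 2870.735*60 ≈ 172244 RPM

172244 RPM


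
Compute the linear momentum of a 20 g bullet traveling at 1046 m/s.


p = m*v = 0.02*1046 = 20.92 kg·m/s

20.92 kg·m/s


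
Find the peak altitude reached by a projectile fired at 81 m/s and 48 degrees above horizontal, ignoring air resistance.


H = (v0*sin(theta))^2 / (2g) = (81*sin(48°))^2 / (2*9.81) = 184.7 m

184.7 m


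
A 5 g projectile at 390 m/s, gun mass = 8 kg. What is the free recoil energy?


v_r = m_p*v_p/m_gun = 0.005*390/8 = 0.24375 m/s, E_r = 0.5*m_gun*v_r^2 = 0.5*8*0.24375^2 = 0.2377 J

0.2377 J


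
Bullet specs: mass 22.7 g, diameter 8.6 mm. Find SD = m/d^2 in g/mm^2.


SD = m/d^2 = 22.7/8.6^2 = 0.3069 g/mm^2

0.3069 g/mm^2


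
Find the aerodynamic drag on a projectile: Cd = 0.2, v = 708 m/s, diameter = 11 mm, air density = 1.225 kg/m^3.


A = pi*(d/2)^2 = pi*(11/2000)^2 = 9.50332e-05 m^2
Fd = 0.5*Cd*rho*A*v^2 = 0.5*0.2*1.225*9.50332e-05*708^2 = 5.835 N

5.835 N


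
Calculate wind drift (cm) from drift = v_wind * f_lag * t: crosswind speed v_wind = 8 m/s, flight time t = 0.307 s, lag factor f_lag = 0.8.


drift = v_wind * lag * t = 8 * 0.8 * 0.307 = 1.9648 m ≈ 196.5 cm

196.5 cm


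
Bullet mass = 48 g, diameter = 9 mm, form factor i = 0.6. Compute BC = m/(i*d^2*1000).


BC = m/(i*d^2*1000) = 48/(0.6 * 9^2 * 1000) = 0.0009877

0.0009877


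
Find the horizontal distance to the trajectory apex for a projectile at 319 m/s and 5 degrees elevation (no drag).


R = v0^2*sin(2*theta)/g = 319^2*sin(2*5°)/9.81 = 1801.29 m
apex_dist = R/2 = 1801.29/2 = 900.6 m

900.6 m


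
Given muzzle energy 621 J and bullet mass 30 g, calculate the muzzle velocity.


v = sqrt(2*E/m) = sqrt(2*621/0.03) = 203.5 m/s

203.5 m/s


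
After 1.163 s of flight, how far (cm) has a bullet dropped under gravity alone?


drop = 0.5*g*t^2 = 0.5*9.81*1.163^2 = 6.63435 m ≈ 663.4 cm

663.4 cm


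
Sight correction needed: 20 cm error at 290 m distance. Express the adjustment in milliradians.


1 mrad subtends 1 cm per 10 m of range, so adj = error_cm / (dist_m / 10) = 20 / (290/10) = 0.6897 mrad

0.6897 mrad


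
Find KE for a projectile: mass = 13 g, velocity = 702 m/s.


E = 0.5*m*v^2 = 0.5*0.013*702^2 = 3203 J

3203 J


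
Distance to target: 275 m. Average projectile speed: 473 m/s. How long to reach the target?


t = d/v = 275/473 = 0.5814 s

0.5814 s


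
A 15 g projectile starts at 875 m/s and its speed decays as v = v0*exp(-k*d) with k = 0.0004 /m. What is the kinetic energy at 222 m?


v = v0*exp(-k*d) = 875*exp(-0.0004*222) = 800.65 m/s
E = 0.5*m*v^2 = 0.5*0.015*800.65^2 = 4808 J

4808 J


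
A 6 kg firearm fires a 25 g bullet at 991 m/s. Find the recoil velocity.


v_recoil = m_p * v_p / m_gun = 0.025 * 991 / 6 = 4.129 m/s

4.129 m/s


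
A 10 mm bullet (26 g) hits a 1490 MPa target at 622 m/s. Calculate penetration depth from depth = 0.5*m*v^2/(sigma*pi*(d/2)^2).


A = pi*(d/2)^2 = pi*(10/2)^2 = 78.5398 mm^2
E = 0.5*m*v^2 = 0.5*0.026*622^2 = 5029.49 J
depth = E/(sigma*A) = 5029.49 J / (1490 MPa * 78.5398 mm^2) = 5029.49/(1490 * 78.5398) m = 0.0429782 m ≈ 42.98 mm

42.98 mm


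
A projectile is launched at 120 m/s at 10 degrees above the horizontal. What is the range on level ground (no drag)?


R = v0^2 * sin(2*theta) / g = 120^2 * sin(2*10°) / 9.81 = 502 m

502 m


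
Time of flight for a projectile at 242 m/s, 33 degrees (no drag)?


T = 2*v0*sin(theta)/g = 2*242*sin(33°)/9.81 = 26.87 s

26.87 s


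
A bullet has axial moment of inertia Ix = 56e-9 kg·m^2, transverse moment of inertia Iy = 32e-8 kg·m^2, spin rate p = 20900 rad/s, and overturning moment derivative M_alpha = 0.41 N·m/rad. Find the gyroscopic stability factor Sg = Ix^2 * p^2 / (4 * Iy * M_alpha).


Sg = Ix^2 * p^2 / (4 * Iy * M_alpha) = (56e-9)^2 * 20900^2 / (4 * 32e-8 * 0.41) = 2.61

2.61


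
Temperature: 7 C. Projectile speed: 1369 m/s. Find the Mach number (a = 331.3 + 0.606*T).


a = 331.3 + 0.606*(7) = 335.542 m/s
M = v/a = 1369/335.542 = 4.08

4.08


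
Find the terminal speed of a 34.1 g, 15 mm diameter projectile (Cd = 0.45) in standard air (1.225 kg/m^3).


A = pi*(d/2)^2 = pi*(15/2000)^2 = 1.76715e-04 m^2
vt = sqrt(2mg/(Cd*rho*A)) = sqrt(2*0.0341*9.81/(0.45 * 1.225 * 1.76715e-04)) = 82.87 m/s

82.87 m/s


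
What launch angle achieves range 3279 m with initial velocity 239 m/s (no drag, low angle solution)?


sin(2*theta) = R*g/v0^2 = 3279*9.81/239^2 = 0.563138, theta = arcsin(0.563138)/2 = 17.14°

17.14 degrees


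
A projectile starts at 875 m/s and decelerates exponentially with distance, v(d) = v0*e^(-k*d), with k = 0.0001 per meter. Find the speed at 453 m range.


v = v0*exp(-k*d) = 875*exp(-0.0001*453) = 836.2 m/s

836.2 m/s


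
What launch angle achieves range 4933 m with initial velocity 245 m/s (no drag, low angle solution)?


sin(2*theta) = R*g/v0^2 = 4933*9.81/245^2 = 0.80621, theta = arcsin(0.80621)/2 = 26.86°

26.86 degrees


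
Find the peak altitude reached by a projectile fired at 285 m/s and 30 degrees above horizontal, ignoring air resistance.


H = (v0*sin(theta))^2 / (2g) = (285*sin(30°))^2 / (2*9.81) = 1035 m

1035 m


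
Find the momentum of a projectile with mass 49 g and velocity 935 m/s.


p = m*v = 0.049*935 = 45.82 kg·m/s

45.82 kg·m/s


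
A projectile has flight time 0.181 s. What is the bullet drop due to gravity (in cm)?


drop = 0.5*g*t^2 = 0.5*9.81*0.181^2 = 0.160693 m ≈ 16.07 cm

16.07 cm


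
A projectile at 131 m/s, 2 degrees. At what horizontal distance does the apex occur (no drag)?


R = v0^2*sin(2*theta)/g = 131^2*sin(2*2°)/9.81 = 122.028 m
apex_dist = R/2 = 122.028/2 = 61.01 m

61.01 m


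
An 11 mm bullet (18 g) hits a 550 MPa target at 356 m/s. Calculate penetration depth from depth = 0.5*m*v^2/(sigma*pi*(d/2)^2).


A = pi*(d/2)^2 = pi*(11/2)^2 = 95.0332 mm^2
E = 0.5*m*v^2 = 0.5*0.018*356^2 = 1140.62 J
depth = E/(sigma*A) = 1140.62 J / (550 MPa * 95.0332 mm^2) = 1140.62/(550 * 95.0332) m = 0.0218225 m ≈ 21.82 mm

21.82 mm


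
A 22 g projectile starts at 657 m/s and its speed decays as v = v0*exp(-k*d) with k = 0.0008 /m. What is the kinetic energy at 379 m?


v = v0*exp(-k*d) = 657*exp(-0.0008*379) = 485.163 m/s
E = 0.5*m*v^2 = 0.5*0.022*485.163^2 = 2589 J

2589 J


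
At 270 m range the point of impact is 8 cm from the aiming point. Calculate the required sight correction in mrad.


1 mrad subtends 1 cm per 10 m of range, so adj = error_cm / (dist_m / 10) = 8 / (270/10) = 0.2963 mrad

0.2963 mrad


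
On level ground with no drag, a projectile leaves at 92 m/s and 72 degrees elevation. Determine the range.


R = v0^2 * sin(2*theta) / g = 92^2 * sin(2*72°) / 9.81 = 507.1 m

507.1 m


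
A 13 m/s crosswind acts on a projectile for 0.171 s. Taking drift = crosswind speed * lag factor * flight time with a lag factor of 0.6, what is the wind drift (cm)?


drift = v_wind * lag * t = 13 * 0.6 * 0.171 = 1.3338 m ≈ 133.4 cm

133.4 cm


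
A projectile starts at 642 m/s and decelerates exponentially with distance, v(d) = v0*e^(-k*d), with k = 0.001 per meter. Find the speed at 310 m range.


v = v0*exp(-k*d) = 642*exp(-0.001*310) = 470.9 m/s

470.9 m/s


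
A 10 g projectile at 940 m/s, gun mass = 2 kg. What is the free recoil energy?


v_r = m_p*v_p/m_gun = 0.01*940/2 = 4.7 m/s, E_r = 0.5*m_gun*v_r^2 = 0.5*2*4.7^2 = 22.09 J

22.09 J


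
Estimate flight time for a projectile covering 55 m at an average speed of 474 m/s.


t = d/v = 55/474 = 0.116 s

0.116 s


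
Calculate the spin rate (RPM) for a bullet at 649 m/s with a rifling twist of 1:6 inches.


twist_m = 6*0.0254 = 0.1524 m
spin = v/twist = 649/0.1524 = 4258.53 rev/s
RPM = spin*60 = 4258.53*60 ≈ 255512 RPM

255512 RPM


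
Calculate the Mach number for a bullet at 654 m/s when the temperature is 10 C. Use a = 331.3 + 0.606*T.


a = 331.3 + 0.606*(10) = 337.36 m/s
M = v/a = 654/337.36 = 1.939

1.939


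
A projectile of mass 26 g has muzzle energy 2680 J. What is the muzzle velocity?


v = sqrt(2*E/m) = sqrt(2*2680/0.026) = 454 m/s

454 m/s


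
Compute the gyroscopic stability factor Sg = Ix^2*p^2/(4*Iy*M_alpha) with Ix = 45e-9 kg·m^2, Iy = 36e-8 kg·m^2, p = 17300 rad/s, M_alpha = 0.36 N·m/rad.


Sg = Ix^2 * p^2 / (4 * Iy * M_alpha) = (45e-9)^2 * 17300^2 / (4 * 36e-8 * 0.36) = 1.169

1.169


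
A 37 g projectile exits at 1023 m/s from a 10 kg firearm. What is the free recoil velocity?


v_recoil = m_p * v_p / m_gun = 0.037 * 1023 / 10 = 3.785 m/s

3.785 m/s


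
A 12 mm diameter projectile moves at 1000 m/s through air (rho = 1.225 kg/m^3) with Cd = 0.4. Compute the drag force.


A = pi*(d/2)^2 = pi*(12/2000)^2 = 1.13097e-04 m^2
Fd = 0.5*Cd*rho*A*v^2 = 0.5*0.4*1.225*1.13097e-04*1000^2 = 27.71 N

27.71 N


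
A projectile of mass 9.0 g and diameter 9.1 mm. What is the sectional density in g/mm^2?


SD = m/d^2 = 9.0/9.1^2 = 0.1087 g/mm^2

0.1087 g/mm^2


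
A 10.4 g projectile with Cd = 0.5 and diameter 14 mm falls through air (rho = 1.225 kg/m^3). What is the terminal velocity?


A = pi*(d/2)^2 = pi*(14/2000)^2 = 1.53938e-04 m^2
vt = sqrt(2mg/(Cd*rho*A)) = sqrt(2*0.0104*9.81/(0.5 * 1.225 * 1.53938e-04)) = 46.52 m/s

46.52 m/s


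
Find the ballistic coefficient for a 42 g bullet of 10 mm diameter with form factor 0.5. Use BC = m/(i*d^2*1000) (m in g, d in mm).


BC = m/(i*d^2*1000) = 42/(0.5 * 10^2 * 1000) = 0.00084

0.00084


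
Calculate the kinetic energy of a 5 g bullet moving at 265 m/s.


E = 0.5*m*v^2 = 0.5*0.005*265^2 = 175.6 J

175.6 J


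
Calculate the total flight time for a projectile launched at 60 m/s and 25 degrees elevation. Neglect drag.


T = 2*v0*sin(theta)/g = 2*60*sin(25°)/9.81 = 5.17 s

5.17 s


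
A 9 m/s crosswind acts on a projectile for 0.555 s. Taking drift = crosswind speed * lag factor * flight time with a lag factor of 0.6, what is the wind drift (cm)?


drift = v_wind * lag * t = 9 * 0.6 * 0.555 = 2.997 m ≈ 299.7 cm

299.7 cm


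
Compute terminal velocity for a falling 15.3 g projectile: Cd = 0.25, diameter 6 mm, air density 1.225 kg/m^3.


A = pi*(d/2)^2 = pi*(6/2000)^2 = 2.82743e-05 m^2
vt = sqrt(2mg/(Cd*rho*A)) = sqrt(2*0.0153*9.81/(0.25 * 1.225 * 2.82743e-05)) = 186.2 m/s

186.2 m/s


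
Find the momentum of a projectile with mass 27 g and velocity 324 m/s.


p = m*v = 0.027*324 = 8.748 kg·m/s

8.748 kg·m/s


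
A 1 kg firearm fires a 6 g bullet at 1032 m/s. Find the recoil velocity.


v_recoil = m_p * v_p / m_gun = 0.006 * 1032 / 1 = 6.192 m/s

6.192 m/s


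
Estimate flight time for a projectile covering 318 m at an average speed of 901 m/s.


t = d/v = 318/901 = 0.3529 s

0.3529 s


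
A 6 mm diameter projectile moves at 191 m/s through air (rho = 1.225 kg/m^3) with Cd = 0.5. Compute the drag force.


A = pi*(d/2)^2 = pi*(6/2000)^2 = 2.82743e-05 m^2
Fd = 0.5*Cd*rho*A*v^2 = 0.5*0.5*1.225*2.82743e-05*191^2 = 0.3159 N

0.3159 N


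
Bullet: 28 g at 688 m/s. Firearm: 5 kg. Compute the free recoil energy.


v_r = m_p*v_p/m_gun = 0.028*688/5 = 3.8528 m/s, E_r = 0.5*m_gun*v_r^2 = 0.5*5*3.8528^2 = 37.11 J

37.11 J


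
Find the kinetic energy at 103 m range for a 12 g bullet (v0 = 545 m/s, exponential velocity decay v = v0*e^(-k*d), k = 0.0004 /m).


v = v0*exp(-k*d) = 545*exp(-0.0004*103) = 523.002 m/s
E = 0.5*m*v^2 = 0.5*0.012*523.002^2 = 1641 J

1641 J


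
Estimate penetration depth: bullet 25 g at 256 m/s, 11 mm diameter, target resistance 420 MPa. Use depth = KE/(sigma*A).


A = pi*(d/2)^2 = pi*(11/2)^2 = 95.0332 mm^2
E = 0.5*m*v^2 = 0.5*0.025*256^2 = 819.2 J
depth = E/(sigma*A) = 819.2 J / (420 MPa * 95.0332 mm^2) = 819.2/(420 * 95.0332) m = 0.0205242 m ≈ 20.52 mm

20.52 mm


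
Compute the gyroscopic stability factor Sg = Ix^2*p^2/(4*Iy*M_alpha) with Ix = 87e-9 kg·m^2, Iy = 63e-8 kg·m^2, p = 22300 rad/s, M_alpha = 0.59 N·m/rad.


Sg = Ix^2 * p^2 / (4 * Iy * M_alpha) = (87e-9)^2 * 22300^2 / (4 * 63e-8 * 0.59) = 2.532

2.532


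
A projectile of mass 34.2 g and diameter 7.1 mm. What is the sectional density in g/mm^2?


SD = m/d^2 = 34.2/7.1^2 = 0.6784 g/mm^2

0.6784 g/mm^2


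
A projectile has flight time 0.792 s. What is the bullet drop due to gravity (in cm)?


drop = 0.5*g*t^2 = 0.5*9.81*0.792^2 = 3.07673 m ≈ 307.7 cm

307.7 cm


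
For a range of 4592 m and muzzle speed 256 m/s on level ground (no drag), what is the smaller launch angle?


sin(2*theta) = R*g/v0^2 = 4592*9.81/256^2 = 0.687371, theta = arcsin(0.687371)/2 = 21.71°

21.71 degrees


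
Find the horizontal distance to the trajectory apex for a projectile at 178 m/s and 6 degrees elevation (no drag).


R = v0^2*sin(2*theta)/g = 178^2*sin(2*6°)/9.81 = 671.506 m
apex_dist = R/2 = 671.506/2 = 335.8 m

335.8 m
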